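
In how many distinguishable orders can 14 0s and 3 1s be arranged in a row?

680

Choose positions for the 0s: C(17,14) = 680.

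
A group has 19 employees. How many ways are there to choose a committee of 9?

92378

This is C(19,9) = 92378.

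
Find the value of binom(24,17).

346104

C(24,17) = C(24,7) by symmetry.
C(24,7) = (24·23·22·21·20·19·18) / 7! = 1744364160 / 5040 = 346104.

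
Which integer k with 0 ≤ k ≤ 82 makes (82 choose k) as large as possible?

C(82,k) is maximized at k = 82/2 = 41.

41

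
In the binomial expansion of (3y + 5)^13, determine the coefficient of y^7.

The general term is C(13,j)·(3y)^j·(5)^(13-j); the y^7 term has j = 7.
C(13,7) = 1716.
Coefficient = C(13,7) · 3^7 · 5^6 = 1716 · 2187 · 15625 = 58638937500.

58638937500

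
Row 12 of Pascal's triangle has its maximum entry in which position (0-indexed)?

C(12,k) is maximized at k = 12/2 = 6.

6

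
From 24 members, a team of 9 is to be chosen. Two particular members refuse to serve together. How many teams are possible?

All 9-subsets: C(24,9) = 1307504. Those containing both fixed elements: C(22,7) = 170544.
1307504 − 170544 = 1136960.

1136960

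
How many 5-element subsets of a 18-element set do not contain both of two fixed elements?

All 5-subsets: C(18,5) = 8568. Those containing both fixed elements: C(16,3) = 560.
8568 − 560 = 8008.

8008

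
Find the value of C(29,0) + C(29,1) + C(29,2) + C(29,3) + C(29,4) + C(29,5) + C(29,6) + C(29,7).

1 + 29 + 406 + 3654 + 23751 + 118755 + 475020 + 1560780 = 2182396.

2182396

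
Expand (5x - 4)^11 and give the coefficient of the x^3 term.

The general term is C(11,j)·(5x)^j·(-4)^(11-j); the x^3 term has j = 3.
C(11,3) = 165.
Coefficient = C(11,3) · 5^3 · (-4)^8 = 165 · 125 · 65536 = 1351680000.

1351680000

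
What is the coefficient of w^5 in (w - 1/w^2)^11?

55

General term: C(11,j)·(w)^j·(-1/w^2)^(11-j), with w-exponent 1j − 2(11−j) = 3j − 22.
Set 3j − 22 = 5: j = 9.
C(11,9) = 55; 1^9 = 1; (-1)^2 = 1.
Coefficient = 55 · 1 · 1 = 55.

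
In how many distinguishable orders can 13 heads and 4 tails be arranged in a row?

2380

Choose positions for the heads: C(17,13) = 2380.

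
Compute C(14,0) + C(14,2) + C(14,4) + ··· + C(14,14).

Half of (1+1)^14 + (1−1)^14 gives the even-index sum: 2^13 = 8192.

8192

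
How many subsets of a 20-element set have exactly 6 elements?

Choose the 6 positions: C(20,6) = 38760.

38760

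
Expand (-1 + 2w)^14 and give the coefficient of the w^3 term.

The general term is C(14,j)·(-1)^j·(2w)^(14-j); the w^3 term has j = 11.
C(14,11) = 364.
Coefficient = C(14,11) · (-1)^11 · 2^3 = 364 · (-1) · 8 = -2912.

-2912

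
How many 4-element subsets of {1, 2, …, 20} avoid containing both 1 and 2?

4692

All 4-subsets: C(20,4) = 4845. Those containing both fixed elements: C(18,2) = 153.
4845 − 153 = 4692.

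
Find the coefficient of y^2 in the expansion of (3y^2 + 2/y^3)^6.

General term: C(6,j)·(3y^2)^j·(2/y^3)^(6-j), with y-exponent 2j − 3(6−j) = 5j − 18.
Set 5j − 18 = 2: j = 4.
C(6,4) = 15; 3^4 = 81; 2^2 = 4.
Coefficient = 15 · 81 · 4 = 4860.

4860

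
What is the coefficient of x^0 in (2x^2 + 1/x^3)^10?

General term: C(10,j)·(2x^2)^j·(1/x^3)^(10-j), with x-exponent 2j − 3(10−j) = 5j − 30.
Set 5j − 30 = 0: j = 6.
C(10,6) = 210; 2^6 = 64; 1^4 = 1.
Coefficient = 210 · 64 · 1 = 13440.

13440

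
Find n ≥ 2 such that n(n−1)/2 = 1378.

53

n(n−1)/2 = 1378 ⇒ n(n−1) = 2756. Since 53·52 = 2756, n = 53.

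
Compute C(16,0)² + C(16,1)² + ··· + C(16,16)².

By Vandermonde's identity, Σ C(16,j)² = C(32,16) = 601080390.

601080390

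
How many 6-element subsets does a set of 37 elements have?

2324784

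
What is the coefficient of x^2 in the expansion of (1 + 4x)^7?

The general term is C(7,j)·(1)^j·(4x)^(7-j); the x^2 term has j = 5.
C(7,5) = 21.
Coefficient = C(7,5) · 4^2 = 21 · 16 = 336.

336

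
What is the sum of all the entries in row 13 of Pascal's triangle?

8192

The entries of row 13 sum to 2^13 = 8192.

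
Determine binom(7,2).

C(7,2) = (7·6) / 2! = 42 / 2 = 21.

21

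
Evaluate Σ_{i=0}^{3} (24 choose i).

2325

1 + 24 + 276 + 2024 = 2325.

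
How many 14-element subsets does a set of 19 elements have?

11628

C(19,14) = C(19,5) by symmetry.
C(19,5) = (19·18·17·16·15) / 5! = 1395360 / 120 = 11628.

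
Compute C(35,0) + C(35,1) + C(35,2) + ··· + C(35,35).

Setting x = 1 in (1+x)^35 gives Σ C(35,j) = 2^35 = 34359738368.

34359738368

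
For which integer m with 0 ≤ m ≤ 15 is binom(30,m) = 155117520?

C(30,m) increases on 0 ≤ m ≤ 15. C(30,14) = 145422675 and C(30,15) = 155117520, so m = 15.

15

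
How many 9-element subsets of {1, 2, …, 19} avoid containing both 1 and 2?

All 9-subsets: C(19,9) = 92378. Those containing both fixed elements: C(17,7) = 19448.
92378 − 19448 = 72930.

72930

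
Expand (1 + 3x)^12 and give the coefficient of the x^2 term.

594

The general term is C(12,j)·(1)^j·(3x)^(12-j); the x^2 term has j = 10.
C(12,10) = 66.
Coefficient = C(12,10) · 3^2 = 66 · 9 = 594.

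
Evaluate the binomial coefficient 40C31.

273438880

C(40,31) = C(40,9) by symmetry.
C(40,9) = (40·39·38·37·36·35·34·33·32) / 9! = 99225500774400 / 362880 = 273438880.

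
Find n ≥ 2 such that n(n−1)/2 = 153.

n(n−1)/2 = 153 ⇒ n(n−1) = 306. Since 18·17 = 306, n = 18.

18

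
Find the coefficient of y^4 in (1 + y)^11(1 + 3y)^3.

3597

Coefficient of y^4 = Σ_{j} C(11,j)·1^j·C(3,4-j)·3^(4-j) for j from 1 to 4.
= 297 + 1485 + 1485 + 330 = 3597.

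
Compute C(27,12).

17383860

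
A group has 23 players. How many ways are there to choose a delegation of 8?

This is C(23,8) = 490314.

490314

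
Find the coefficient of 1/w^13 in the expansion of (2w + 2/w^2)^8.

2048

General term: C(8,j)·(2w)^j·(2/w^2)^(8-j), with w-exponent 1j − 2(8−j) = 3j − 16.
Set 3j − 16 = -13: j = 1.
C(8,1) = 8; 2^1 = 2; 2^7 = 128.
Coefficient = 8 · 2 · 128 = 2048.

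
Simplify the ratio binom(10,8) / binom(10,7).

C(n,k+1)/C(n,k) = (n−k)/(k+1) = (10−7)/(7+1) = 3/8.

3/8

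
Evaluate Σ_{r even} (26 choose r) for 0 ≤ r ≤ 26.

33554432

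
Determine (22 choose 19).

1540

C(22,19) = C(22,3) by symmetry.
C(22,3) = (22·21·20) / 3! = 9240 / 6 = 1540.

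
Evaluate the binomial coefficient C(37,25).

1852482996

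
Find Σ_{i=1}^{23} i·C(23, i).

96468992

Differentiating (1+x)^23 and setting x=1: Σ i·C(23,i) = 23·2^22 = 96468992.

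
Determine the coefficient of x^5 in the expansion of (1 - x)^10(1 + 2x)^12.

-1548

Coefficient of x^5 = Σ_{j} C(10,j)·(-1)^j·C(12,5-j)·2^(5-j) for j from 0 to 5.
= 25344 + (-79200) + 79200 + (-31680) + 5040 + (-252) = -1548.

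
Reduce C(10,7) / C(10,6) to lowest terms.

4/7

C(n,k+1)/C(n,k) = (n−k)/(k+1) = (10−6)/(6+1) = 4/7.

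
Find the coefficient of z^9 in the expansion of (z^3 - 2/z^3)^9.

General term: C(9,j)·(z^3)^j·(-2/z^3)^(9-j), with z-exponent 3j − 3(9−j) = 6j − 27.
Set 6j − 27 = 9: j = 6.
C(9,6) = 84; 1^6 = 1; (-2)^3 = -8.
Coefficient = 84 · 1 · (-8) = -672.

-672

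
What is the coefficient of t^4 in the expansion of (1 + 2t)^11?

The general term is C(11,j)·(1)^j·(2t)^(11-j); the t^4 term has j = 7.
C(11,7) = 330.
Coefficient = C(11,7) · 2^4 = 330 · 16 = 5280.

5280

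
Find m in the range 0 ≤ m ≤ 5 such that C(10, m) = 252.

5

C(10,m) increases on 0 ≤ m ≤ 5. C(10,4) = 210 and C(10,5) = 252, so m = 5.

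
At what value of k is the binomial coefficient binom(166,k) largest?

C(166,k) is maximized at k = 166/2 = 83.

83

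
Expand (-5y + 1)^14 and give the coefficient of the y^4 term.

The general term is C(14,j)·(-5y)^j·(1)^(14-j); the y^4 term has j = 4.
C(14,4) = 1001.
Coefficient = C(14,4) · (-5)^4 = 1001 · 625 = 625625.

625625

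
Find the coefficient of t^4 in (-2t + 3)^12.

51963120

The general term is C(12,j)·(-2t)^j·(3)^(12-j); the t^4 term has j = 4.
C(12,4) = 495.
Coefficient = C(12,4) · (-2)^4 · 3^8 = 495 · 16 · 6561 = 51963120.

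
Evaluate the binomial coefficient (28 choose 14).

40116600

C(28,14) = (28·27·26·25·24·23·22·21·20·19·18·17·16·15) / 14! = 3497296636753920000 / 87178291200 = 40116600.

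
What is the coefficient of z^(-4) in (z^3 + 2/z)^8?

1024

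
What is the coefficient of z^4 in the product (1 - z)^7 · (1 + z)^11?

-20

Coefficient of z^4 = Σ_{j} C(7,j)·(-1)^j·C(11,4-j)·1^(4-j) for j from 0 to 4.
= 330 + (-1155) + 1155 + (-385) + 35 = -20.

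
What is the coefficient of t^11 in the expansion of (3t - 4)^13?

221079456

The general term is C(13,j)·(3t)^j·(-4)^(13-j); the t^11 term has j = 11.
C(13,11) = 78.
Coefficient = C(13,11) · 3^11 · (-4)^2 = 78 · 177147 · 16 = 221079456.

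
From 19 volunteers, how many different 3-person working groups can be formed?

969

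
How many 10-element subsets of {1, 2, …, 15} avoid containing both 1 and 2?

All 10-subsets: C(15,10) = 3003. Those containing both fixed elements: C(13,8) = 1287.
3003 − 1287 = 1716.

1716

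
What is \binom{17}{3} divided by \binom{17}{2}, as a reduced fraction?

C(n,k+1)/C(n,k) = (n−k)/(k+1) = (17−2)/(2+1) = 15/3 = 5.

5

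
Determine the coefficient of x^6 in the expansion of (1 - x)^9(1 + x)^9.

Coefficient of x^6 = Σ_{j} C(9,j)·(-1)^j·C(9,6-j)·1^(6-j) for j from 0 to 6.
= 84 + (-1134) + 4536 + (-7056) + 4536 + (-1134) + 84 = -84.

-84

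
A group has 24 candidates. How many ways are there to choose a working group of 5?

This is C(24,5) = 42504.

42504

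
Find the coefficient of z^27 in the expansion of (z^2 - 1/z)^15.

General term: C(15,j)·(z^2)^j·(-1/z)^(15-j), with z-exponent 2j − 1(15−j) = 3j − 15.
Set 3j − 15 = 27: j = 14.
C(15,14) = 15; 1^14 = 1; (-1)^1 = -1.
Coefficient = 15 · 1 · (-1) = -15.

-15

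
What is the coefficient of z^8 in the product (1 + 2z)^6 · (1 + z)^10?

130725

Coefficient of z^8 = Σ_{j} C(6,j)·2^j·C(10,8-j)·1^(8-j) for j from 0 to 6.
= 45 + 1440 + 12600 + 40320 + 50400 + 23040 + 2880 = 130725.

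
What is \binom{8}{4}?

70

C(8,4) = (8·7·6·5) / 4! = 1680 / 24 = 70.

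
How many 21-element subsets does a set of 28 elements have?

1184040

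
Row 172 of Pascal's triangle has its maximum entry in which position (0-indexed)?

C(172,r) is maximized at r = 172/2 = 86.

86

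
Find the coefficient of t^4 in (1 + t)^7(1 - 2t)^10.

Coefficient of t^4 = Σ_{j} C(7,j)·1^j·C(10,4-j)·(-2)^(4-j) for j from 0 to 4.
= 3360 + (-6720) + 3780 + (-700) + 35 = -245.

-245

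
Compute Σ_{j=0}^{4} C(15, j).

1941

1 + 15 + 105 + 455 + 1365 = 1941.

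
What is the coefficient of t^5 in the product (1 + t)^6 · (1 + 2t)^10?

46530

Coefficient of t^5 = Σ_{j} C(6,j)·1^j·C(10,5-j)·2^(5-j) for j from 0 to 5.
= 8064 + 20160 + 14400 + 3600 + 300 + 6 = 46530.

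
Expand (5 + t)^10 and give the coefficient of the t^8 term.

1125

The general term is C(10,j)·(5)^j·(t)^(10-j); the t^8 term has j = 2.
C(10,2) = 45.
Coefficient = C(10,2) · 5^2 = 45 · 25 = 1125.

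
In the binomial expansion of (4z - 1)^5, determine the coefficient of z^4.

-1280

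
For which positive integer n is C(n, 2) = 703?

38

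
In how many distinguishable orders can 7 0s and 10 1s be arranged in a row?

Choose positions for the 0s: C(17,7) = 19448.

19448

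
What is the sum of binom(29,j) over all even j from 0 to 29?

Half of (1+1)^29 + (1−1)^29 gives the even-index sum: 2^28 = 268435456.

268435456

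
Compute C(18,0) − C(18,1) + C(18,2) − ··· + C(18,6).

12376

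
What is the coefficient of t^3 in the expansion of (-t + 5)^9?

-1312500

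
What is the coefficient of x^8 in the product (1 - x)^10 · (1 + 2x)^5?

Coefficient of x^8 = Σ_{j} C(10,j)·(-1)^j·C(5,8-j)·2^(8-j) for j from 3 to 8.
= (-3840) + 16800 + (-20160) + 8400 + (-1200) + 45 = 45.

45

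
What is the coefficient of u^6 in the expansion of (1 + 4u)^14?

The general term is C(14,j)·(1)^j·(4u)^(14-j); the u^6 term has j = 8.
C(14,8) = 3003.
Coefficient = C(14,8) · 4^6 = 3003 · 4096 = 12300288.

12300288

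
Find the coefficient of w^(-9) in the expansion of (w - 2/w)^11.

General term: C(11,j)·(w)^j·(-2/w)^(11-j), with w-exponent 1j − 1(11−j) = 2j − 11.
Set 2j − 11 = -9: j = 1.
C(11,1) = 11; 1^1 = 1; (-2)^10 = 1024.
Coefficient = 11 · 1 · 1024 = 11264.

11264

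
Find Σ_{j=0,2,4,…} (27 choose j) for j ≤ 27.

Even-j terms of row 27 sum to 2^26 = 67108864.

67108864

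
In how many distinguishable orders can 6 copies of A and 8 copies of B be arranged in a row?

3003

Choose positions for the A's: C(14,6) = 3003.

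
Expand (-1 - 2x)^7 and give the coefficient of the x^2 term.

The general term is C(7,j)·(-1)^j·(-2x)^(7-j); the x^2 term has j = 5.
C(7,5) = 21.
Coefficient = C(7,5) · (-1)^5 · (-2)^2 = 21 · (-1) · 4 = -84.

-84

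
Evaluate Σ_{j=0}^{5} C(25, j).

1 + 25 + 300 + 2300 + 12650 + 53130 = 68406.

68406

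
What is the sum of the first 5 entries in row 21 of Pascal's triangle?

7547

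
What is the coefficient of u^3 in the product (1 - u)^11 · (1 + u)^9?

18

Coefficient of u^3 = Σ_{j} C(11,j)·(-1)^j·C(9,3-j)·1^(3-j) for j from 0 to 3.
= 84 + (-396) + 495 + (-165) = 18.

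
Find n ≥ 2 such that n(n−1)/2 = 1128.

n(n−1)/2 = 1128 ⇒ n(n−1) = 2256. Since 48·47 = 2256, n = 48.

48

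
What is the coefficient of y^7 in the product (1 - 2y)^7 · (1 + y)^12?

-120

Coefficient of y^7 = Σ_{j} C(7,j)·(-2)^j·C(12,7-j)·1^(7-j) for j from 0 to 7.
= 792 + (-12936) + 66528 + (-138600) + 123200 + (-44352) + 5376 + (-128) = -120.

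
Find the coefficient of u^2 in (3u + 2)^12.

The general term is C(12,j)·(3u)^j·(2)^(12-j); the u^2 term has j = 2.
C(12,2) = 66.
Coefficient = C(12,2) · 3^2 · 2^10 = 66 · 9 · 1024 = 608256.

608256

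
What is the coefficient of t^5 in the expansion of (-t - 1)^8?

56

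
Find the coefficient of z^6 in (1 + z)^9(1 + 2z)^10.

Coefficient of z^6 = Σ_{j} C(9,j)·1^j·C(10,6-j)·2^(6-j) for j from 0 to 6.
= 13440 + 72576 + 120960 + 80640 + 22680 + 2520 + 84 = 312900.

312900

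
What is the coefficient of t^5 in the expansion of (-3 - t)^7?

-189

The general term is C(7,j)·(-3)^j·(-t)^(7-j); the t^5 term has j = 2.
C(7,2) = 21.
Coefficient = C(7,2) · (-3)^2 · (-1)^5 = 21 · 9 · (-1) = -189.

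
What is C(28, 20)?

C(28,20) = C(28,8) by symmetry.
C(28,8) = (28·27·26·25·24·23·22·21) / 8! = 125318793600 / 40320 = 3108105.

3108105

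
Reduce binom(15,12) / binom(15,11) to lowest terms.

1/3

C(n,k+1)/C(n,k) = (n−k)/(k+1) = (15−11)/(11+1) = 4/12 = 1/3.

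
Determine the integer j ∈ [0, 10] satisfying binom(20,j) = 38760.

6

C(20,j) increases on 0 ≤ j ≤ 10. C(20,5) = 15504 and C(20,6) = 38760, so j = 6.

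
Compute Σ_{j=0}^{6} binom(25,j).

245506

1 + 25 + 300 + 2300 + 12650 + 53130 + 177100 = 245506.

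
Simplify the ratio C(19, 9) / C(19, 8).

C(n,k+1)/C(n,k) = (n−k)/(k+1) = (19−8)/(8+1) = 11/9.

11/9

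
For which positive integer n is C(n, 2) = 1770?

n(n−1)/2 = 1770 ⇒ n(n−1) = 3540. Since 60·59 = 3540, n = 60.

60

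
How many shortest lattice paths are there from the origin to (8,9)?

24310

Each path is a sequence of 17 steps with 8 rights: C(17,8) = 24310.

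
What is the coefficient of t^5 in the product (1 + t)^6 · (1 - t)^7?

-15

Coefficient of t^5 = Σ_{j} C(6,j)·1^j·C(7,5-j)·(-1)^(5-j) for j from 0 to 5.
= (-21) + 210 + (-525) + 420 + (-105) + 6 = -15.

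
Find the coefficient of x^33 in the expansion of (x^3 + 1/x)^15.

455

General term: C(15,j)·(x^3)^j·(1/x)^(15-j), with x-exponent 3j − 1(15−j) = 4j − 15.
Set 4j − 15 = 33: j = 12.
C(15,12) = 455; 1^12 = 1; 1^3 = 1.
Coefficient = 455 · 1 · 1 = 455.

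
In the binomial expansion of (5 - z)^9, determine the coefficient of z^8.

45

The general term is C(9,j)·(5)^j·(-z)^(9-j); the z^8 term has j = 1.
C(9,1) = 9.
Coefficient = C(9,1) · 5^1 = 9 · 5 = 45.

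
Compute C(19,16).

969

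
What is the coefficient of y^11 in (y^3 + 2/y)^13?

General term: C(13,j)·(y^3)^j·(2/y)^(13-j), with y-exponent 3j − 1(13−j) = 4j − 13.
Set 4j − 13 = 11: j = 6.
C(13,6) = 1716; 1^6 = 1; 2^7 = 128.
Coefficient = 1716 · 1 · 128 = 219648.

219648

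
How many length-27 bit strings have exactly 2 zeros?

351

Choose the 2 positions: C(27,2) = 351.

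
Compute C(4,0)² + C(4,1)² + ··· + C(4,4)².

By Vandermonde's identity, Σ C(4,j)² = C(8,4) = 70.

70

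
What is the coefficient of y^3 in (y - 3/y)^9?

-2268

General term: C(9,j)·(y)^j·(-3/y)^(9-j), with y-exponent 1j − 1(9−j) = 2j − 9.
Set 2j − 9 = 3: j = 6.
C(9,6) = 84; 1^6 = 1; (-3)^3 = -27.
Coefficient = 84 · 1 · (-27) = -2268.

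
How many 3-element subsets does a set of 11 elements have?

C(11,3) = (11·10·9) / 3! = 990 / 6 = 165.

165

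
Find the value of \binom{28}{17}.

21474180

C(28,17) = C(28,11) by symmetry.
C(28,11) = (28·27·26·25·24·23·22·21·20·19·18) / 11! = 857180548224000 / 39916800 = 21474180.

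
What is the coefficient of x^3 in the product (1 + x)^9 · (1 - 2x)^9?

60

Coefficient of x^3 = Σ_{j} C(9,j)·1^j·C(9,3-j)·(-2)^(3-j) for j from 0 to 3.
= (-672) + 1296 + (-648) + 84 = 60.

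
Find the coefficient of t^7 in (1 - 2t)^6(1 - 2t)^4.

-15360

Coefficient of t^7 = Σ_{j} C(6,j)·(-2)^j·C(4,7-j)·(-2)^(7-j) for j from 3 to 6.
= (-2560) + (-7680) + (-4608) + (-512) = -15360.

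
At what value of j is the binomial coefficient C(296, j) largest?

C(296,j) is maximized at j = 296/2 = 148.

148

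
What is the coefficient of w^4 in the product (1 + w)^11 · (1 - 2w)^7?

Coefficient of w^4 = Σ_{j} C(11,j)·1^j·C(7,4-j)·(-2)^(4-j) for j from 0 to 4.
= 560 + (-3080) + 4620 + (-2310) + 330 = 120.

120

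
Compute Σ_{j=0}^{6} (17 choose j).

1 + 17 + 136 + 680 + 2380 + 6188 + 12376 = 21778.

21778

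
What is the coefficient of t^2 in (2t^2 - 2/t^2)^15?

-210862080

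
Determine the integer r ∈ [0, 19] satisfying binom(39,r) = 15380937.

7

C(39,r) increases on 0 ≤ r ≤ 19. C(39,6) = 3262623 and C(39,7) = 15380937, so r = 7.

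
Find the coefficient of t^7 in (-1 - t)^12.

The general term is C(12,j)·(-1)^j·(-t)^(12-j); the t^7 term has j = 5.
C(12,5) = 792.
Coefficient = C(12,5) · (-1)^5 · (-1)^7 = 792 · (-1) · (-1) = 792.

792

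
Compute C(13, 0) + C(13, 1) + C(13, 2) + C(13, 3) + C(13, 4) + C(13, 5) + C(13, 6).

4096

1 + 13 + 78 + 286 + 715 + 1287 + 1716 = 4096.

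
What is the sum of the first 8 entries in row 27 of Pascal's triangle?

1285624

1 + 27 + 351 + 2925 + 17550 + 80730 + 296010 + 888030 = 1285624.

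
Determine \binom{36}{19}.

8597496600

C(36,19) = C(36,17) by symmetry.
C(36,17) = (36·35·34·33·32·31·30·29·28·27·26·25·24·23·22·21·20) / 17! = 3058021453718104473600000 / 355687428096000 = 8597496600.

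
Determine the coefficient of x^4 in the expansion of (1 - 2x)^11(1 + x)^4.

1233

Coefficient of x^4 = Σ_{j} C(11,j)·(-2)^j·C(4,4-j)·1^(4-j) for j from 0 to 4.
= 1 + (-88) + 1320 + (-5280) + 5280 = 1233.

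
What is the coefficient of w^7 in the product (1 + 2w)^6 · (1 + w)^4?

Coefficient of w^7 = Σ_{j} C(6,j)·2^j·C(4,7-j)·1^(7-j) for j from 3 to 6.
= 160 + 960 + 1152 + 256 = 2528.

2528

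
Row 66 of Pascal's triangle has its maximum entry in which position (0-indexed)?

C(66,j) is maximized at j = 66/2 = 33.

33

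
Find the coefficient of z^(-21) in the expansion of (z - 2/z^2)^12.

General term: C(12,j)·(z)^j·(-2/z^2)^(12-j), with z-exponent 1j − 2(12−j) = 3j − 24.
Set 3j − 24 = -21: j = 1.
C(12,1) = 12; 1^1 = 1; (-2)^11 = -2048.
Coefficient = 12 · 1 · (-2048) = -24576.

-24576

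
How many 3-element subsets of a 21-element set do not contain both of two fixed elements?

1311

All 3-subsets: C(21,3) = 1330. Those containing both fixed elements: C(19,1) = 19.
1330 − 19 = 1311.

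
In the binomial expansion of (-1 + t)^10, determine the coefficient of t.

The general term is C(10,j)·(-1)^j·(t)^(10-j); the t^1 term has j = 9.
C(10,9) = 10.
Coefficient = C(10,9) · (-1)^9 = 10 · (-1) = -10.

-10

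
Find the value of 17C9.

24310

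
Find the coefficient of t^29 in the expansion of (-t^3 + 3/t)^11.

33

General term: C(11,j)·(-t^3)^j·(3/t)^(11-j), with t-exponent 3j − 1(11−j) = 4j − 11.
Set 4j − 11 = 29: j = 10.
C(11,10) = 11; (-1)^10 = 1; 3^1 = 3.
Coefficient = 11 · 1 · 3 = 33.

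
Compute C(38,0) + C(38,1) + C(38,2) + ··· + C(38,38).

Setting x = 1 in (1+x)^38 gives Σ C(38,k) = 2^38 = 274877906944.

274877906944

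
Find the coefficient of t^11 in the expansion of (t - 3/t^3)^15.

General term: C(15,j)·(t)^j·(-3/t^3)^(15-j), with t-exponent 1j − 3(15−j) = 4j − 45.
Set 4j − 45 = 11: j = 14.
C(15,14) = 15; 1^14 = 1; (-3)^1 = -3.
Coefficient = 15 · 1 · (-3) = -45.

-45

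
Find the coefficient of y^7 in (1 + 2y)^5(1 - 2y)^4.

Coefficient of y^7 = Σ_{j} C(5,j)·2^j·C(4,7-j)·(-2)^(7-j) for j from 3 to 5.
= 1280 + (-2560) + 768 = -512.

-512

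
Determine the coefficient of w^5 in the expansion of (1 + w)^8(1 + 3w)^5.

Coefficient of w^5 = Σ_{j} C(8,j)·1^j·C(5,5-j)·3^(5-j) for j from 0 to 5.
= 243 + 3240 + 7560 + 5040 + 1050 + 56 = 17189.

17189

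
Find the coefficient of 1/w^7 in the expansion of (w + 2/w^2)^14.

General term: C(14,j)·(w)^j·(2/w^2)^(14-j), with w-exponent 1j − 2(14−j) = 3j − 28.
Set 3j − 28 = -7: j = 7.
C(14,7) = 3432; 1^7 = 1; 2^7 = 128.
Coefficient = 3432 · 1 · 128 = 439296.

439296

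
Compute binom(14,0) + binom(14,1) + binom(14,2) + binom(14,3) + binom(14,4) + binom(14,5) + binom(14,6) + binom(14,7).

1 + 14 + 91 + 364 + 1001 + 2002 + 3003 + 3432 = 9908.

9908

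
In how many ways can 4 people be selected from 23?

This is C(23,4) = 8855.

8855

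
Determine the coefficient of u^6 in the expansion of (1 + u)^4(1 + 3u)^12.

Coefficient of u^6 = Σ_{j} C(4,j)·1^j·C(12,6-j)·3^(6-j) for j from 0 to 4.
= 673596 + 769824 + 240570 + 23760 + 594 = 1708344.

1708344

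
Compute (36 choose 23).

2310789600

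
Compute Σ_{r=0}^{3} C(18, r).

988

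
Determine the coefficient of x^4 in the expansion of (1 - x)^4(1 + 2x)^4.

1

Coefficient of x^4 = Σ_{j} C(4,j)·(-1)^j·C(4,4-j)·2^(4-j) for j from 0 to 4.
= 16 + (-128) + 144 + (-32) + 1 = 1.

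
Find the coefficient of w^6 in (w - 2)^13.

The general term is C(13,j)·(w)^j·(-2)^(13-j); the w^6 term has j = 6.
C(13,6) = 1716.
Coefficient = C(13,6) · (-2)^7 = 1716 · (-128) = -219648.

-219648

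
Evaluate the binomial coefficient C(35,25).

C(35,25) = C(35,10) by symmetry.
C(35,10) = (35·34·33·32·31·30·29·28·27·26) / 10! = 666172912204800 / 3628800 = 183579396.

183579396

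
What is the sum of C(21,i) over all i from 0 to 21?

2097152

The entries of row 21 sum to 2^21 = 2097152.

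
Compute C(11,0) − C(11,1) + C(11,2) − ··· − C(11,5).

The partial alternating sum Σ_{k=0}^{5} (−1)^k C(11,k) = (−1)^5 C(10,5) = -252.

-252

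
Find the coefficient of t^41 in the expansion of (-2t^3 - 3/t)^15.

-737280

General term: C(15,j)·(-2t^3)^j·(-3/t)^(15-j), with t-exponent 3j − 1(15−j) = 4j − 15.
Set 4j − 15 = 41: j = 14.
C(15,14) = 15; (-2)^14 = 16384; (-3)^1 = -3.
Coefficient = 15 · 16384 · (-3) = -737280.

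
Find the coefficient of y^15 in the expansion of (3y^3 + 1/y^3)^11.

General term: C(11,j)·(3y^3)^j·(1/y^3)^(11-j), with y-exponent 3j − 3(11−j) = 6j − 33.
Set 6j − 33 = 15: j = 8.
C(11,8) = 165; 3^8 = 6561; 1^3 = 1.
Coefficient = 165 · 6561 · 1 = 1082565.

1082565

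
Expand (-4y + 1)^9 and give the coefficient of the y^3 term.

-5376

The general term is C(9,j)·(-4y)^j·(1)^(9-j); the y^3 term has j = 3.
C(9,3) = 84.
Coefficient = C(9,3) · (-4)^3 = 84 · (-64) = -5376.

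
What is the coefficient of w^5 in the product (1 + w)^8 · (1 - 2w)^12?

Coefficient of w^5 = Σ_{j} C(8,j)·1^j·C(12,5-j)·(-2)^(5-j) for j from 0 to 5.
= (-25344) + 63360 + (-49280) + 14784 + (-1680) + 56 = 1896.

1896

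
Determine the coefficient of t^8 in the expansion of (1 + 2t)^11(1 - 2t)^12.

Coefficient of t^8 = Σ_{j} C(11,j)·2^j·C(12,8-j)·(-2)^(8-j) for j from 0 to 8.
= 126720 + (-2230272) + 13009920 + (-33454080) + 41817600 + (-26019840) + 7805952 + (-1013760) + 42240 = 84480.

84480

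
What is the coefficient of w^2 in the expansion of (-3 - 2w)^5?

-1080

The general term is C(5,j)·(-3)^j·(-2w)^(5-j); the w^2 term has j = 3.
C(5,3) = 10.
Coefficient = C(5,3) · (-3)^3 · (-2)^2 = 10 · (-27) · 4 = -1080.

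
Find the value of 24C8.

C(24,8) = (24·23·22·21·20·19·18·17) / 8! = 29654190720 / 40320 = 735471.

735471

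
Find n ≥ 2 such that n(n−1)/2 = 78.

n(n−1)/2 = 78 ⇒ n(n−1) = 156. Since 13·12 = 156, n = 13.

13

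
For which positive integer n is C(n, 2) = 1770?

n(n−1)/2 = 1770 ⇒ n(n−1) = 3540. Since 60·59 = 3540, n = 60.

60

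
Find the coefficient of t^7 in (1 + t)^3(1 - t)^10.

-36

Coefficient of t^7 = Σ_{j} C(3,j)·1^j·C(10,7-j)·(-1)^(7-j) for j from 0 to 3.
= (-120) + 630 + (-756) + 210 = -36.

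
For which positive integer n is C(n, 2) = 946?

n(n−1)/2 = 946 ⇒ n(n−1) = 1892. Since 44·43 = 1892, n = 44.

44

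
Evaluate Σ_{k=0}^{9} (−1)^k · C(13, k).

The partial alternating sum Σ_{k=0}^{9} (−1)^k C(13,k) = (−1)^9 C(12,9) = -220.

-220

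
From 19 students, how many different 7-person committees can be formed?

50388

This is C(19,7) = 50388.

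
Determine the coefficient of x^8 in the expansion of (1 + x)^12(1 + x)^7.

Coefficient of x^8 = Σ_{j} C(12,j)·C(7,8-j) for j from 1 to 8.
= 12 + 462 + 4620 + 17325 + 27720 + 19404 + 5544 + 495 = 75582.

75582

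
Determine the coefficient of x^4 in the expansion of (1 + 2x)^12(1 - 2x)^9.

144

Coefficient of x^4 = Σ_{j} C(12,j)·2^j·C(9,4-j)·(-2)^(4-j) for j from 0 to 4.
= 2016 + (-16128) + 38016 + (-31680) + 7920 = 144.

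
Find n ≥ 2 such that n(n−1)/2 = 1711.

59

n(n−1)/2 = 1711 ⇒ n(n−1) = 3422. Since 59·58 = 3422, n = 59.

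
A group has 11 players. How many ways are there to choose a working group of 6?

462

This is C(11,6) = 462.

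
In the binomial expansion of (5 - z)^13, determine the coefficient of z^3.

The general term is C(13,j)·(5)^j·(-z)^(13-j); the z^3 term has j = 10.
C(13,10) = 286.
Coefficient = C(13,10) · 5^10 · (-1)^3 = 286 · 9765625 · (-1) = -2792968750.

-2792968750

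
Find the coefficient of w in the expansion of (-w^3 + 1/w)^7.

21

General term: C(7,j)·(-w^3)^j·(1/w)^(7-j), with w-exponent 3j − 1(7−j) = 4j − 7.
Set 4j − 7 = 1: j = 2.
C(7,2) = 21; (-1)^2 = 1; 1^5 = 1.
Coefficient = 21 · 1 · 1 = 21.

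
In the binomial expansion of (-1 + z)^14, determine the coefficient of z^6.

The general term is C(14,j)·(-1)^j·(z)^(14-j); the z^6 term has j = 8.
C(14,8) = 3003.
Coefficient = C(14,8) = 3003.

3003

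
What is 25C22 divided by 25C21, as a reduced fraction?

C(n,k+1)/C(n,k) = (n−k)/(k+1) = (25−21)/(21+1) = 4/22 = 2/11.

2/11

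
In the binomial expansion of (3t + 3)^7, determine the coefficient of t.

The general term is C(7,j)·(3t)^j·(3)^(7-j); the t^1 term has j = 1.
C(7,1) = 7.
Coefficient = C(7,1) · 3^1 · 3^6 = 7 · 3 · 729 = 15309.

15309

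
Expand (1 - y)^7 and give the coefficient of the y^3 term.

The general term is C(7,j)·(1)^j·(-y)^(7-j); the y^3 term has j = 4.
C(7,4) = 35.
Coefficient = C(7,4) · (-1)^3 = 35 · (-1) = -35.

-35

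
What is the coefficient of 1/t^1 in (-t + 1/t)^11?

-462

General term: C(11,j)·(-t)^j·(1/t)^(11-j), with t-exponent 1j − 1(11−j) = 2j − 11.
Set 2j − 11 = -1: j = 5.
C(11,5) = 462; (-1)^5 = -1; 1^6 = 1.
Coefficient = 462 · (-1) · 1 = -462.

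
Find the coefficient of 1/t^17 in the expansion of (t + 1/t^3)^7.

7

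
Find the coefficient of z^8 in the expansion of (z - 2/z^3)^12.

-24

General term: C(12,j)·(z)^j·(-2/z^3)^(12-j), with z-exponent 1j − 3(12−j) = 4j − 36.
Set 4j − 36 = 8: j = 11.
C(12,11) = 12; 1^11 = 1; (-2)^1 = -2.
Coefficient = 12 · 1 · (-2) = -24.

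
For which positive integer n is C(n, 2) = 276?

24

n(n−1)/2 = 276 ⇒ n(n−1) = 552. Since 24·23 = 552, n = 24.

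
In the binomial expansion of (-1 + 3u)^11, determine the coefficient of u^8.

-1082565

The general term is C(11,j)·(-1)^j·(3u)^(11-j); the u^8 term has j = 3.
C(11,3) = 165.
Coefficient = C(11,3) · (-1)^3 · 3^8 = 165 · (-1) · 6561 = -1082565.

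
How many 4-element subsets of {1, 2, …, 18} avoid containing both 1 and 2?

2940

All 4-subsets: C(18,4) = 3060. Those containing both fixed elements: C(16,2) = 120.
3060 − 120 = 2940.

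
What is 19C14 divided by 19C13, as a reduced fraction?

3/7

C(n,k+1)/C(n,k) = (n−k)/(k+1) = (19−13)/(13+1) = 6/14 = 3/7.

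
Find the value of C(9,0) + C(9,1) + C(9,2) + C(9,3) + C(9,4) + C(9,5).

1 + 9 + 36 + 84 + 126 + 126 = 382.

382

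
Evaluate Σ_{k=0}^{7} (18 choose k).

1 + 18 + 153 + 816 + 3060 + 8568 + 18564 + 31824 = 63004.

63004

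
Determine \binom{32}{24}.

10518300

C(32,24) = C(32,8) by symmetry.
C(32,8) = (32·31·30·29·28·27·26·25) / 8! = 424097856000 / 40320 = 10518300.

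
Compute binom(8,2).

28

C(8,2) = (8·7) / 2! = 56 / 2 = 28.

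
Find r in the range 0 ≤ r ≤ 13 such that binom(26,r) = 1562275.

8

C(26,r) increases on 0 ≤ r ≤ 13. C(26,7) = 657800 and C(26,8) = 1562275, so r = 8.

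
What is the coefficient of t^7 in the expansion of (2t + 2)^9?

The general term is C(9,j)·(2t)^j·(2)^(9-j); the t^7 term has j = 7.
C(9,7) = 36.
Coefficient = C(9,7) · 2^7 · 2^2 = 36 · 128 · 4 = 18432.

18432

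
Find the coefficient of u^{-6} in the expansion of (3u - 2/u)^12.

-3041280

General term: C(12,j)·(3u)^j·(-2/u)^(12-j), with u-exponent 1j − 1(12−j) = 2j − 12.
Set 2j − 12 = -6: j = 3.
C(12,3) = 220; 3^3 = 27; (-2)^9 = -512.
Coefficient = 220 · 27 · (-512) = -3041280.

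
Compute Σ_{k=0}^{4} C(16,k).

1 + 16 + 120 + 560 + 1820 = 2517.

2517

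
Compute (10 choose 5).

252

C(10,5) = (10·9·8·7·6) / 5! = 30240 / 120 = 252.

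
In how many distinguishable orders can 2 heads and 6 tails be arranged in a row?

Choose positions for the heads: C(8,2) = 28.

28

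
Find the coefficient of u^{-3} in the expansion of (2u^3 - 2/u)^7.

General term: C(7,j)·(2u^3)^j·(-2/u)^(7-j), with u-exponent 3j − 1(7−j) = 4j − 7.
Set 4j − 7 = -3: j = 1.
C(7,1) = 7; 2^1 = 2; (-2)^6 = 64.
Coefficient = 7 · 2 · 64 = 896.

896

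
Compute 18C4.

3060

C(18,4) = (18·17·16·15) / 4! = 73440 / 24 = 3060.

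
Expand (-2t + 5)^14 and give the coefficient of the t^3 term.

The general term is C(14,j)·(-2t)^j·(5)^(14-j); the t^3 term has j = 3.
C(14,3) = 364.
Coefficient = C(14,3) · (-2)^3 · 5^11 = 364 · (-8) · 48828125 = -142187500000.

-142187500000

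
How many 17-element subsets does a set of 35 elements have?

4537567650

C(35,17) = (35·34·33·32·31·30·29·28·27·26·25·24·23·22·21·20·19) / 17! = 1613955767240110694400000 / 355687428096000 = 4537567650.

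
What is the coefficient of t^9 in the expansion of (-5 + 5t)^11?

The general term is C(11,j)·(-5)^j·(5t)^(11-j); the t^9 term has j = 2.
C(11,2) = 55.
Coefficient = C(11,2) · (-5)^2 · 5^9 = 55 · 25 · 1953125 = 2685546875.

2685546875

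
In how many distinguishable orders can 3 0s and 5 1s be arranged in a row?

56

Choose positions for the 0s: C(8,3) = 56.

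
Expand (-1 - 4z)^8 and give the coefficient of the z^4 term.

17920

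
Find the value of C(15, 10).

3003

C(15,10) = C(15,5) by symmetry.
C(15,5) = (15·14·13·12·11) / 5! = 360360 / 120 = 3003.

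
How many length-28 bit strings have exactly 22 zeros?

376740

Choose the 22 positions: C(28,22) = 376740.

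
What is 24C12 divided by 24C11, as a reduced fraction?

C(n,k+1)/C(n,k) = (n−k)/(k+1) = (24−11)/(11+1) = 13/12.

13/12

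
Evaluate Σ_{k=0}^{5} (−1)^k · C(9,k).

-56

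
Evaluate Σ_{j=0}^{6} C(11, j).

1 + 11 + 55 + 165 + 330 + 462 + 462 = 1486.

1486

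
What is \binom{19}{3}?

969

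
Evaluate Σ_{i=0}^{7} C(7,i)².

Σ C(7,i)² is the coefficient of x^7 in (1+x)^7(1+x)^7 = (1+x)^14, i.e. C(14,7) = 3432.

3432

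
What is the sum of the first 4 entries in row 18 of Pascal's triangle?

988

1 + 18 + 153 + 816 = 988.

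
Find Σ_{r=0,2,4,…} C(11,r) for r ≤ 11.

Half of (1+1)^11 + (1−1)^11 gives the even-index sum: 2^10 = 1024.

1024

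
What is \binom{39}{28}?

1676056044

C(39,28) = C(39,11) by symmetry.
C(39,11) = (39·38·37·36·35·34·33·32·31·30·29) / 11! = 66902793897139200 / 39916800 = 1676056044.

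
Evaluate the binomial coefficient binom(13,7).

1716

C(13,7) = C(13,6) by symmetry.
C(13,6) = (13·12·11·10·9·8) / 6! = 1235520 / 720 = 1716.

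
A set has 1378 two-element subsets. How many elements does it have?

53

n(n−1)/2 = 1378 ⇒ n(n−1) = 2756. Since 53·52 = 2756, n = 53.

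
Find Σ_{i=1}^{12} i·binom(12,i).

24576

Since i·C(12,i) = 12·C(11,i−1), the sum is 12·2^11 = 12·2048 = 24576.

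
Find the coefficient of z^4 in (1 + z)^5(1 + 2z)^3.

225

Coefficient of z^4 = Σ_{j} C(5,j)·1^j·C(3,4-j)·2^(4-j) for j from 1 to 4.
= 40 + 120 + 60 + 5 = 225.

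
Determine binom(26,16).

C(26,16) = C(26,10) by symmetry.
C(26,10) = (26·25·24·23·22·21·20·19·18·17) / 10! = 19275223968000 / 3628800 = 5311735.

5311735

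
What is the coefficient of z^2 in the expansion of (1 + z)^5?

10

The general term is C(5,j)·(1)^j·(z)^(5-j); the z^2 term has j = 3.
C(5,3) = 10.
Coefficient = C(5,3) = 10.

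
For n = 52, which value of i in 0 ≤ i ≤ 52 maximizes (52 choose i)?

C(52,i) is maximized at i = 52/2 = 26.

26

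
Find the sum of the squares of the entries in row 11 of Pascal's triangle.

Σ C(11,k)² is the coefficient of x^11 in (1+x)^11(1+x)^11 = (1+x)^22, i.e. C(22,11) = 705432.

705432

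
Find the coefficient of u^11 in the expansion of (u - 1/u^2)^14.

-14

General term: C(14,j)·(u)^j·(-1/u^2)^(14-j), with u-exponent 1j − 2(14−j) = 3j − 28.
Set 3j − 28 = 11: j = 13.
C(14,13) = 14; 1^13 = 1; (-1)^1 = -1.
Coefficient = 14 · 1 · (-1) = -14.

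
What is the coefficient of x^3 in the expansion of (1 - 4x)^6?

-1280

The general term is C(6,j)·(1)^j·(-4x)^(6-j); the x^3 term has j = 3.
C(6,3) = 20.
Coefficient = C(6,3) · (-4)^3 = 20 · (-64) = -1280.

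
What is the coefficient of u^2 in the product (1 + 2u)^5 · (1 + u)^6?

Coefficient of u^2 = Σ_{j} C(5,j)·2^j·C(6,2-j)·1^(2-j) for j from 0 to 2.
= 15 + 60 + 40 = 115.

115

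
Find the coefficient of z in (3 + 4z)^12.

8503056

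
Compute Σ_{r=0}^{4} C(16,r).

1 + 16 + 120 + 560 + 1820 = 2517.

2517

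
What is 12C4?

C(12,4) = (12·11·10·9) / 4! = 11880 / 24 = 495.

495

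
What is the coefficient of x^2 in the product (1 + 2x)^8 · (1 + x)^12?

370

Coefficient of x^2 = Σ_{j} C(8,j)·2^j·C(12,2-j)·1^(2-j) for j from 0 to 2.
= 66 + 192 + 112 = 370.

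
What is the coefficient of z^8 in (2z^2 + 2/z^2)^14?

General term: C(14,j)·(2z^2)^j·(2/z^2)^(14-j), with z-exponent 2j − 2(14−j) = 4j − 28.
Set 4j − 28 = 8: j = 9.
C(14,9) = 2002; 2^9 = 512; 2^5 = 32.
Coefficient = 2002 · 512 · 32 = 32800768.

32800768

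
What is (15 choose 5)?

3003

C(15,5) = (15·14·13·12·11) / 5! = 360360 / 120 = 3003.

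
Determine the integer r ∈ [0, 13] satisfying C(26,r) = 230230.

C(26,r) increases on 0 ≤ r ≤ 13. C(26,5) = 65780 and C(26,6) = 230230, so r = 6.

6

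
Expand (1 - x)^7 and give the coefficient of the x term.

-7

The general term is C(7,j)·(1)^j·(-x)^(7-j); the x^1 term has j = 6.
C(7,6) = 7.
Coefficient = C(7,6) · (-1)^1 = 7 · (-1) = -7.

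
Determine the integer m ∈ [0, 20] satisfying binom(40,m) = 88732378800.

C(40,m) increases on 0 ≤ m ≤ 20. C(40,16) = 62852101650 and C(40,17) = 88732378800, so m = 17.

17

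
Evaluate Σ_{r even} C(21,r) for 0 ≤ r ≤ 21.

1048576

Half of (1+1)^21 + (1−1)^21 gives the even-index sum: 2^20 = 1048576.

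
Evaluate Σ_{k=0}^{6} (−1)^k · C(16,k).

5005

The partial alternating sum Σ_{k=0}^{6} (−1)^k C(16,k) = (−1)^6 C(15,6) = 5005.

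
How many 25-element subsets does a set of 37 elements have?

C(37,25) = C(37,12) by symmetry.
C(37,12) = (37·36·35·34·33·32·31·30·29·28·27·26) / 12! = 887342319056793600 / 479001600 = 1852482996.

1852482996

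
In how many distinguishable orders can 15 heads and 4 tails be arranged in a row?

3876

Choose positions for the heads: C(19,15) = 3876.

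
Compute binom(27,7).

C(27,7) = (27·26·25·24·23·22·21) / 7! = 4475671200 / 5040 = 888030.

888030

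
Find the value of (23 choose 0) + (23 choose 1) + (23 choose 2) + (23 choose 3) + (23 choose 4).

1 + 23 + 253 + 1771 + 8855 = 10903.

10903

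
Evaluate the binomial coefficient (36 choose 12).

1251677700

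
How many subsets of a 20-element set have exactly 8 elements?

125970

Choose the 8 positions: C(20,8) = 125970.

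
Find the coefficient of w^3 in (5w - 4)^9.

The general term is C(9,j)·(5w)^j·(-4)^(9-j); the w^3 term has j = 3.
C(9,3) = 84.
Coefficient = C(9,3) · 5^3 · (-4)^6 = 84 · 125 · 4096 = 43008000.

43008000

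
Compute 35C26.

70607460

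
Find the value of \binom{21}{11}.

C(21,11) = C(21,10) by symmetry.
C(21,10) = (21·20·19·18·17·16·15·14·13·12) / 10! = 1279935820800 / 3628800 = 352716.

352716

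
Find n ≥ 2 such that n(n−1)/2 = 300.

25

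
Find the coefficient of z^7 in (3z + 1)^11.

The general term is C(11,j)·(3z)^j·(1)^(11-j); the z^7 term has j = 7.
C(11,7) = 330.
Coefficient = C(11,7) · 3^7 = 330 · 2187 = 721710.

721710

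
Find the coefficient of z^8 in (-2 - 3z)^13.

The general term is C(13,j)·(-2)^j·(-3z)^(13-j); the z^8 term has j = 5.
C(13,5) = 1287.
Coefficient = C(13,5) · (-2)^5 · (-3)^8 = 1287 · (-32) · 6561 = -270208224.

-270208224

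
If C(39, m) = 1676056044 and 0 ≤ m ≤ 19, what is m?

11

C(39,m) increases on 0 ≤ m ≤ 19. C(39,10) = 635745396 and C(39,11) = 1676056044, so m = 11.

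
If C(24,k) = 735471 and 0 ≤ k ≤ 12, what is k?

C(24,k) increases on 0 ≤ k ≤ 12. C(24,7) = 346104 and C(24,8) = 735471, so k = 8.

8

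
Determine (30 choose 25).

142506

C(30,25) = C(30,5) by symmetry.
C(30,5) = (30·29·28·27·26) / 5! = 17100720 / 120 = 142506.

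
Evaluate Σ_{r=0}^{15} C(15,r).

Setting x = 1 in (1+x)^15 gives Σ C(15,r) = 2^15 = 32768.

32768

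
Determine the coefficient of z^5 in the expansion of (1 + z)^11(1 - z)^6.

16

Coefficient of z^5 = Σ_{j} C(11,j)·1^j·C(6,5-j)·(-1)^(5-j) for j from 0 to 5.
= (-6) + 165 + (-1100) + 2475 + (-1980) + 462 = 16.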